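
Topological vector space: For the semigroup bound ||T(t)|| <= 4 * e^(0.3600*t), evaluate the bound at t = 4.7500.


||T(4.7500)|| <= 4 * exp(0.3600 * 4.7500)
= 4 * exp(1.7100)
= 4 * 5.5290
= 22.1158

22.1158


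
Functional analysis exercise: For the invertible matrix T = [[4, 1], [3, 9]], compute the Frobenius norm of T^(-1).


det(T) = 4*9 - 1*3 = 33
T^(-1) = (1/33) * [[9, -1], [-3, 4]] = [[0.2727, -0.0303], [-0.0909, 0.1212]]
||T^(-1)||_F^2 = 0.2727^2 + (-0.0303)^2 + (-0.0909)^2 + 0.1212^2 = 0.0983
||T^(-1)||_F = sqrt(0.0983) = 0.3135

0.3135


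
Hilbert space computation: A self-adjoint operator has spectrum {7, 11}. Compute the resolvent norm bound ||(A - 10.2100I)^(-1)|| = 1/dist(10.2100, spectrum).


dist(10.2100, {7, 11}) = min(|10.2100 - 7|, |10.2100 - 11|)
= min(3.2100, 0.7900) = 0.7900
Resolvent bound = 1/0.7900 = 1.2658

1.2658


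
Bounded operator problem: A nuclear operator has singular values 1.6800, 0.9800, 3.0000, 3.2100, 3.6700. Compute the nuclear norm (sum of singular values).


The nuclear norm is the sum of all singular values.
||T||_1 = 1.6800 + 0.9800 + 3.0000 + 3.2100 + 3.6700
= 12.5400

12.5400


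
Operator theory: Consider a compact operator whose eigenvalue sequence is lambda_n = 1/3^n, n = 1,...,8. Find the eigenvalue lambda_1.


The eigenvalue formula gives lambda_1 = 1/3^1
= 1/3
= 0.3333

0.3333


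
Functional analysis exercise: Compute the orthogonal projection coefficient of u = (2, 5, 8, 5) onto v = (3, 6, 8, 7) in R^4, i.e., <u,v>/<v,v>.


Computing <u,v> = 2*3 + 5*6 + 8*8 + 5*7 = 135
Computing <v,v> = 3^2 + 6^2 + 8^2 + 7^2 = 158
Projection coefficient = 135/158 = 0.8544

0.8544


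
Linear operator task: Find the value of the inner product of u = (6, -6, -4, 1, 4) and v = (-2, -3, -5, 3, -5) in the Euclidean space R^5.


Computing the standard inner product <u, v> = sum u_i * v_i
= 6*-2 + -6*-3 + -4*-5 + 1*3 + 4*-5
= -12 + 18 + 20 + 3 + -20
= 9

9


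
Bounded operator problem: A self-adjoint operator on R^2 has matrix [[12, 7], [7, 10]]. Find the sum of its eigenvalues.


For a self-adjoint (symmetric) matrix, the eigenvalues are real.
The sum of eigenvalues equals the trace of the matrix.
trace = 12 + 10 = 22

22


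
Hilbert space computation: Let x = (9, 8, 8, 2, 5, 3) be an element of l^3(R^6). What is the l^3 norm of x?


The l^3 norm = (sum |x_i|^3)^(1/3)
Sum of 3th powers = 729 + 512 + 512 + 8 + 125 + 27 = 1913
||x||_3 = (1913)^(1/3) = 12.4138

12.4138


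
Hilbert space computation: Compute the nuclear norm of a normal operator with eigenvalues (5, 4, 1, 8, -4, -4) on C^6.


For a normal operator, singular values equal |eigenvalues|.
Trace norm = sum |lambda_i| = 5 + 4 + 1 + 8 + 4 + 4
= 26

26


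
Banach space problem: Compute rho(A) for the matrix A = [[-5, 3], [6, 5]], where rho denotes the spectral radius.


For a 2x2 matrix, eigenvalues satisfy lambda^2 - (trace)*lambda + det = 0
trace = -5 + 5 = 0
det = -5*5 - 3*6 = -43
discriminant = 0^2 - 4*(-43) = 172
spectral radius = max |eigenvalue| = 6.5574

6.5574


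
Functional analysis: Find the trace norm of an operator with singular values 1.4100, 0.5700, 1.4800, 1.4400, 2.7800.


The nuclear norm is the sum of all singular values.
||T||_1 = 1.4100 + 0.5700 + 1.4800 + 1.4400 + 2.7800
= 7.6800

7.6800


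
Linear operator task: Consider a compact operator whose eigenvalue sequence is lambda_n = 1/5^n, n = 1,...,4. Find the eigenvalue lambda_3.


The eigenvalue formula gives lambda_3 = 1/5^3
= 1/125
= 0.0080

0.0080


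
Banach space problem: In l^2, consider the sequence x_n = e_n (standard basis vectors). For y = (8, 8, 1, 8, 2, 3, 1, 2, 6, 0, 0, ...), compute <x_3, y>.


x_3 = e_3 is the standard basis vector with 1 in position 3.
<x_3, y> = y_3 = 1
As n -> infinity, <x_n, y> -> 0, confirming weak convergence of (x_n) to 0.

1


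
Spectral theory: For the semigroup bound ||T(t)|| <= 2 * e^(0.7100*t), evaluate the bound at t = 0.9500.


||T(0.9500)|| <= 2 * exp(0.7100 * 0.9500)
= 2 * exp(0.6745)
= 2 * 1.9631
= 3.9261

3.9261


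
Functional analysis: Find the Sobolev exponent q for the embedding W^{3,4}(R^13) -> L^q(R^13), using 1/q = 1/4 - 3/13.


Using the Sobolev embedding formula: 1/q = 1/p - k/n
1/q = 1/4 - 3/13 = 1/52
q = 1/(1/52) = 52

52.0000


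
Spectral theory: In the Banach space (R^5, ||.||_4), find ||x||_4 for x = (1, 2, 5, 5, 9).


The l^4 norm = (sum |x_i|^4)^(1/4)
Sum of 4th powers = 1 + 16 + 625 + 625 + 6561 = 7828
||x||_4 = (7828)^(1/4) = 9.4062

9.4062


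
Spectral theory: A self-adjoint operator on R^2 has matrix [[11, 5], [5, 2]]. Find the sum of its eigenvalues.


For a self-adjoint (symmetric) matrix, the eigenvalues are real.
The sum of eigenvalues equals the trace of the matrix.
trace = 11 + 2 = 13

13


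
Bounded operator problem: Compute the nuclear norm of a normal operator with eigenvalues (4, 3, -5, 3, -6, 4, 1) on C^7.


For a normal operator, singular values equal |eigenvalues|.
Trace norm = sum |lambda_i| = 4 + 3 + 5 + 3 + 6 + 4 + 1
= 26

26


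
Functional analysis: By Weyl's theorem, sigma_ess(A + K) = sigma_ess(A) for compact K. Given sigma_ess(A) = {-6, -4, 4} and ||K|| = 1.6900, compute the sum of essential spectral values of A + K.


By Weyl's theorem, the essential spectrum is invariant under compact perturbations.
sigma_ess(A + K) = sigma_ess(A) = {-6, -4, 4}
Sum = -6 + -4 + 4 = -6

-6


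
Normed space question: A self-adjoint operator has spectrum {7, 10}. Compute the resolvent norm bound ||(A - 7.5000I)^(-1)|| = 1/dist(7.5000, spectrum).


dist(7.5000, {7, 10}) = min(|7.5000 - 7|, |7.5000 - 10|)
= min(0.5000, 2.5000) = 0.5000
Resolvent bound = 1/0.5000 = 2.0000

2.0000


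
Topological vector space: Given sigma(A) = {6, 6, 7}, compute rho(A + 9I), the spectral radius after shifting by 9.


Spectrum of A + 9I = {15, 15, 16}
Spectral radius = max |lambda| over the shifted spectrum
= max(15, 15, 16) = 16

16


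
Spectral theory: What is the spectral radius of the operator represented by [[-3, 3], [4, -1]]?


For a 2x2 matrix, eigenvalues satisfy lambda^2 - (trace)*lambda + det = 0
trace = -3 + -1 = -4
det = -3*-1 - 3*4 = -9
discriminant = (-4)^2 - 4*(-9) = 52
spectral radius = max |eigenvalue| = 5.6056

5.6056


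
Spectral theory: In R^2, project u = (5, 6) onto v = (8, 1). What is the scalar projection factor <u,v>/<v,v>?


Computing <u,v> = 5*8 + 6*1 = 46
Computing <v,v> = 8^2 + 1^2 = 65
Projection coefficient = 46/65 = 0.7077

0.7077


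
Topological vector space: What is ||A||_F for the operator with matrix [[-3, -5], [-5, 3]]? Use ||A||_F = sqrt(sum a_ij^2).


||A||_F^2 = sum a_ij^2
= (-3)^2 + (-5)^2 + (-5)^2 + 3^2
= 9 + 25 + 25 + 9 = 68
||A||_F = sqrt(68) = 8.2462

8.2462


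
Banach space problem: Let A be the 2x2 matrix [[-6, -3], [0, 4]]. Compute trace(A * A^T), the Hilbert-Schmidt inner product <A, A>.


trace(A * A^T) = sum of squares of all entries
= (-6)^2 + (-3)^2 + 0^2 + 4^2
= 36 + 9 + 0 + 16
= 61

61


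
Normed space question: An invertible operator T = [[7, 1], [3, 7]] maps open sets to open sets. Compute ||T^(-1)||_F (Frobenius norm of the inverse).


det(T) = 7*7 - 1*3 = 46
T^(-1) = (1/46) * [[7, -1], [-3, 7]] = [[0.1522, -0.0217], [-0.0652, 0.1522]]
||T^(-1)||_F^2 = 0.1522^2 + (-0.0217)^2 + (-0.0652)^2 + 0.1522^2 = 0.0510
||T^(-1)||_F = sqrt(0.0510) = 0.2259

0.2259


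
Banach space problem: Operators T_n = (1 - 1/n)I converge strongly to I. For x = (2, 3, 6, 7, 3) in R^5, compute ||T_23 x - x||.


T_23 x - x = (1 - 1/23)x - x = -x/23
||x|| = sqrt(107) = 10.3441
||T_23 x - x|| = ||x||/23 = 10.3441/23 = 0.4497

0.4497


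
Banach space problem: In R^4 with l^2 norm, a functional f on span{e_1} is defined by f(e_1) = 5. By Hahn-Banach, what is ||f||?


The norm of f is given by ||f|| = sup_{||x||=1} |f(x)|.
On span{e_1}, ||e_1|| = 1, so ||f|| = |f(e_1)| / ||e_1||
= |5| / 1 = 5.0000

5.0000


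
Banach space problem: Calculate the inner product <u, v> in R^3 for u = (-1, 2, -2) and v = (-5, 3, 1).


Computing the standard inner product <u, v> = sum u_i * v_i
= -1*-5 + 2*3 + -2*1
= 5 + 6 + -2
= 9

9


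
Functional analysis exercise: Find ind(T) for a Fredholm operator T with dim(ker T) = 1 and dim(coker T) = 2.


The Fredholm index is defined as ind(T) = dim(ker T) - dim(coker T)
= 1 - 2
= -1

-1


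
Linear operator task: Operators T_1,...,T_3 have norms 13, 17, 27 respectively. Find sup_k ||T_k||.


By the Uniform Boundedness Principle, the supremum of norms is finite.
sup_k ||T_k|| = max(13, 17, 27) = 27

27


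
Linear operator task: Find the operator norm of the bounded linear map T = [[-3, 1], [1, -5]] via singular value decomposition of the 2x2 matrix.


A^T A = [[10, -8], [-8, 26]]
trace(A^T A) = 36, det(A^T A) = 196
discriminant = 36^2 - 4*196 = 512
Largest eigenvalue of A^T A = (trace + sqrt(disc))/2 = 29.3137
||T|| = sqrt(29.3137) = 5.4142

5.4142


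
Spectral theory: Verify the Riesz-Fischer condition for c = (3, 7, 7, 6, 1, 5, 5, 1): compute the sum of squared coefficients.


sum |c_n|^2 = 3^2 + 7^2 + 7^2 + 6^2 + 1^2 + 5^2 + 5^2 + 1^2
= 9 + 49 + 49 + 36 + 1 + 25 + 25 + 1
= 195

195


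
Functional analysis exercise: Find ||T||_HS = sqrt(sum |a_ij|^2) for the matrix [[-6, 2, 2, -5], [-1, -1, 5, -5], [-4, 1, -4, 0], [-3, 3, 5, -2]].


The Hilbert-Schmidt norm is sqrt(sum of squares of all entries).
Sum of squares = (-6)^2 + 2^2 + 2^2 + (-5)^2 + (-1)^2 + (-1)^2 + 5^2 + (-5)^2 + (-4)^2 + 1^2 + (-4)^2 + 0^2 + (-3)^2 + 3^2 + 5^2 + (-2)^2
= 36 + 4 + 4 + 25 + 1 + 1 + 25 + 25 + 16 + 1 + 16 + 0 + 9 + 9 + 25 + 4 = 201
||T||_HS = sqrt(201) = 14.1774

14.1774


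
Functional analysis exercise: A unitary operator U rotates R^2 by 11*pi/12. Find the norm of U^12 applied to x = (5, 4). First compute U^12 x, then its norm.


U is a rotation by theta = 11*pi/12
U^12 = rotation by 12*theta = 132*pi/12 = 12*pi/12 (mod 2*pi)
cos(12*pi/12) = -1.0000, sin(12*pi/12) = 0.0000
U^12 x = (-1.0000 * 5 - 0.0000 * 4, 0.0000 * 5 + -1.0000 * 4)
= (-5.0000, -4.0000)
||U^12 x|| = sqrt((-5.0000)^2 + (-4.0000)^2) = sqrt(41.0000) = 6.4031

6.4031


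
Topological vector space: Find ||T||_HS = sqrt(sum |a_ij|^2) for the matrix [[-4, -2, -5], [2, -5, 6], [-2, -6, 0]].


The Hilbert-Schmidt norm is sqrt(sum of squares of all entries).
Sum of squares = (-4)^2 + (-2)^2 + (-5)^2 + 2^2 + (-5)^2 + 6^2 + (-2)^2 + (-6)^2 + 0^2
= 16 + 4 + 25 + 4 + 25 + 36 + 4 + 36 + 0 = 150
||T||_HS = sqrt(150) = 12.2474

12.2474


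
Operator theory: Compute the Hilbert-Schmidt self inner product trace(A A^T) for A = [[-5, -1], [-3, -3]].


trace(A * A^T) = sum of squares of all entries
= (-5)^2 + (-1)^2 + (-3)^2 + (-3)^2
= 25 + 1 + 9 + 9
= 44

44


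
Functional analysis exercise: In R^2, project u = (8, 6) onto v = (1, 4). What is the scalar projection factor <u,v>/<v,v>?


Computing <u,v> = 8*1 + 6*4 = 32
Computing <v,v> = 1^2 + 4^2 = 17
Projection coefficient = 32/17 = 1.8824

1.8824


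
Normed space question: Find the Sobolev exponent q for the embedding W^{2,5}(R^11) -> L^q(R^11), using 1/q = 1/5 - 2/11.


Using the Sobolev embedding formula: 1/q = 1/p - k/n
1/q = 1/5 - 2/11 = 1/55
q = 1/(1/55) = 55

55.0000


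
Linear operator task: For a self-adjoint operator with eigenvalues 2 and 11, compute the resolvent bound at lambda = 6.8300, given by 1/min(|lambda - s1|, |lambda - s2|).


dist(6.8300, {2, 11}) = min(|6.8300 - 2|, |6.8300 - 11|)
= min(4.8300, 4.1700) = 4.1700
Resolvent bound = 1/4.1700 = 0.2398

0.2398


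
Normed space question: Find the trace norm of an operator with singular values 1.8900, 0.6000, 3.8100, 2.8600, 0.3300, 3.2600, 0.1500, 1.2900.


The nuclear norm is the sum of all singular values.
||T||_1 = 1.8900 + 0.6000 + 3.8100 + 2.8600 + 0.3300 + 3.2600 + 0.1500 + 1.2900
= 14.1900

14.1900


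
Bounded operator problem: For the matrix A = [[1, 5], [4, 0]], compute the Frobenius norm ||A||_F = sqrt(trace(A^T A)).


||A||_F^2 = sum a_ij^2
= 1^2 + 5^2 + 4^2 + 0^2
= 1 + 25 + 16 + 0 = 42
||A||_F = sqrt(42) = 6.4807

6.4807


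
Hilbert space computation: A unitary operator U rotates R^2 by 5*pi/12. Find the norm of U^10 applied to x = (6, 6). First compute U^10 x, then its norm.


U is a rotation by theta = 5*pi/12
U^10 = rotation by 10*theta = 50*pi/12 = 2*pi/12 (mod 2*pi)
cos(2*pi/12) = 0.8660, sin(2*pi/12) = 0.5000
U^10 x = (0.8660 * 6 - 0.5000 * 6, 0.5000 * 6 + 0.8660 * 6)
= (2.1962, 8.1962)
||U^10 x|| = sqrt(2.1962^2 + 8.1962^2) = sqrt(72.0000) = 8.4853

8.4853


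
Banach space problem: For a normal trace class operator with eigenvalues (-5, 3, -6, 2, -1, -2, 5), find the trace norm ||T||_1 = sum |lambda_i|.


For a normal operator, singular values equal |eigenvalues|.
Trace norm = sum |lambda_i| = 5 + 3 + 6 + 2 + 1 + 2 + 5
= 24

24


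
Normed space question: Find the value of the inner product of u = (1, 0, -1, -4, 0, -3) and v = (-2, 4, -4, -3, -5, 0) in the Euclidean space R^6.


Computing the standard inner product <u, v> = sum u_i * v_i
= 1*-2 + 0*4 + -1*-4 + -4*-3 + 0*-5 + -3*0
= -2 + 0 + 4 + 12 + 0 + 0
= 14

14


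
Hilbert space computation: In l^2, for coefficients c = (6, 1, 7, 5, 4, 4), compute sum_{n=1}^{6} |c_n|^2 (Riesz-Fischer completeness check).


sum |c_n|^2 = 6^2 + 1^2 + 7^2 + 5^2 + 4^2 + 4^2
= 36 + 1 + 49 + 25 + 16 + 16
= 143

143


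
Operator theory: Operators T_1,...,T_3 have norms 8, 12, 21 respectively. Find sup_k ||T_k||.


By the Uniform Boundedness Principle, the supremum of norms is finite.
sup_k ||T_k|| = max(8, 12, 21) = 21

21


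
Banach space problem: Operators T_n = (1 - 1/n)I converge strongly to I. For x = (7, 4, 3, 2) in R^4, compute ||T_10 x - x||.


T_10 x - x = (1 - 1/10)x - x = -x/10
||x|| = sqrt(78) = 8.8318
||T_10 x - x|| = ||x||/10 = 8.8318/10 = 0.8832

0.8832


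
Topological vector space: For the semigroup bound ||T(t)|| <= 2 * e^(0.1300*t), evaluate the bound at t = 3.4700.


||T(3.4700)|| <= 2 * exp(0.1300 * 3.4700)
= 2 * exp(0.4511)
= 2 * 1.5700
= 3.1401

3.1401


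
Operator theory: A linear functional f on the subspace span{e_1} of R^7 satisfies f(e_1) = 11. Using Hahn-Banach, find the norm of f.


The norm of f is given by ||f|| = sup_{||x||=1} |f(x)|.
On span{e_1}, ||e_1|| = 1, so ||f|| = |f(e_1)| / ||e_1||
= |11| / 1 = 11.0000

11.0000


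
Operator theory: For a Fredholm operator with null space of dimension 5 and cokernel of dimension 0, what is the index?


The Fredholm index is defined as ind(T) = dim(ker T) - dim(coker T)
= 5 - 0
= 5

5


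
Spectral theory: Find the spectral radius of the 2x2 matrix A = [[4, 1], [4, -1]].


For a 2x2 matrix, eigenvalues satisfy lambda^2 - (trace)*lambda + det = 0
trace = 4 + -1 = 3
det = 4*-1 - 1*4 = -8
discriminant = 3^2 - 4*(-8) = 41
spectral radius = max |eigenvalue| = 4.7016

4.7016


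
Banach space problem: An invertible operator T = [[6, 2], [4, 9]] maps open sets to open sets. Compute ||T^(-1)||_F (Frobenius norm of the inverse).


det(T) = 6*9 - 2*4 = 46
T^(-1) = (1/46) * [[9, -2], [-4, 6]] = [[0.1957, -0.0435], [-0.0870, 0.1304]]
||T^(-1)||_F^2 = 0.1957^2 + (-0.0435)^2 + (-0.0870)^2 + 0.1304^2 = 0.0647
||T^(-1)||_F = sqrt(0.0647) = 0.2544

0.2544


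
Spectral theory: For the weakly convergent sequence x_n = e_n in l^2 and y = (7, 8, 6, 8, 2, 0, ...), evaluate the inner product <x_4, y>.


x_4 = e_4 is the standard basis vector with 1 in position 4.
<x_4, y> = y_4 = 8
As n -> infinity, <x_n, y> -> 0, confirming weak convergence of (x_n) to 0.

8


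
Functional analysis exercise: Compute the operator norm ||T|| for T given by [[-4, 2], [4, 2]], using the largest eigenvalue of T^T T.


A^T A = [[32, 0], [0, 8]]
trace(A^T A) = 40, det(A^T A) = 256
discriminant = 40^2 - 4*256 = 576
Largest eigenvalue of A^T A = (trace + sqrt(disc))/2 = 32.0000
||T|| = sqrt(32.0000) = 5.6569

5.6569


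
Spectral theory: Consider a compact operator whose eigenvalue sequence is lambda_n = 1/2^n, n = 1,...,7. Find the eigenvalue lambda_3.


The eigenvalue formula gives lambda_3 = 1/2^3
= 1/8
= 0.1250

0.1250


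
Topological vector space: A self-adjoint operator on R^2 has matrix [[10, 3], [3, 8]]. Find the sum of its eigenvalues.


For a self-adjoint (symmetric) matrix, the eigenvalues are real.
The sum of eigenvalues equals the trace of the matrix.
trace = 10 + 8 = 18

18


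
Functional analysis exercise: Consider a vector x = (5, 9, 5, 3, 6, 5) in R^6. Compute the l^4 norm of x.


The l^4 norm = (sum |x_i|^4)^(1/4)
Sum of 4th powers = 625 + 6561 + 625 + 81 + 1296 + 625 = 9813
||x||_4 = (9813)^(1/4) = 9.9529

9.9529


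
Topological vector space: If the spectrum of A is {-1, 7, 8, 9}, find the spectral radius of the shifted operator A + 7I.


Spectrum of A + 7I = {6, 14, 15, 16}
Spectral radius = max |lambda| over the shifted spectrum
= max(6, 14, 15, 16) = 16

16


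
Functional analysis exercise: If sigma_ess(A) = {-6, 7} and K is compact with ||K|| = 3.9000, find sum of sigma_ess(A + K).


By Weyl's theorem, the essential spectrum is invariant under compact perturbations.
sigma_ess(A + K) = sigma_ess(A) = {-6, 7}
Sum = -6 + 7 = 1

1


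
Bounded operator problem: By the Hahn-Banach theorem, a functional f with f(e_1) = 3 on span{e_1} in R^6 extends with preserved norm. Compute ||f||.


The norm of f is given by ||f|| = sup_{||x||=1} |f(x)|.
On span{e_1}, ||e_1|| = 1, so ||f|| = |f(e_1)| / ||e_1||
= |3| / 1 = 3.0000

3.0000


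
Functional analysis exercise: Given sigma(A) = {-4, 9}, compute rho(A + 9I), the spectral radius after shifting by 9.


Spectrum of A + 9I = {5, 18}
Spectral radius = max |lambda| over the shifted spectrum
= max(5, 18) = 18

18


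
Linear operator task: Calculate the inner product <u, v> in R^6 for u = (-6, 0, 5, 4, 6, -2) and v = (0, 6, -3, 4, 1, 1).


Computing the standard inner product <u, v> = sum u_i * v_i
= -6*0 + 0*6 + 5*-3 + 4*4 + 6*1 + -2*1
= 0 + 0 + -15 + 16 + 6 + -2
= 5

5


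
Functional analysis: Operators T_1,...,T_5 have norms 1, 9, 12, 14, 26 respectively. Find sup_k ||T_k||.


By the Uniform Boundedness Principle, the supremum of norms is finite.
sup_k ||T_k|| = max(1, 9, 12, 14, 26) = 26

26


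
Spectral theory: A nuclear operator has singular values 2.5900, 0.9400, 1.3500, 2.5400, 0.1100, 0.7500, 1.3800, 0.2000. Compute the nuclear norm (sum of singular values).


The nuclear norm is the sum of all singular values.
||T||_1 = 2.5900 + 0.9400 + 1.3500 + 2.5400 + 0.1100 + 0.7500 + 1.3800 + 0.2000
= 9.8600

9.8600


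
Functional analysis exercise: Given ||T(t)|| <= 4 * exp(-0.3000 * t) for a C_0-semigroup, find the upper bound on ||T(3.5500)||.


||T(3.5500)|| <= 4 * exp(-0.3000 * 3.5500)
= 4 * exp(-1.0650)
= 4 * 0.3447
= 1.3789

1.3789


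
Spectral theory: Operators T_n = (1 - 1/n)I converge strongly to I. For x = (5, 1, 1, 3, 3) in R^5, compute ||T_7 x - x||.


T_7 x - x = (1 - 1/7)x - x = -x/7
||x|| = sqrt(45) = 6.7082
||T_7 x - x|| = ||x||/7 = 6.7082/7 = 0.9583

0.9583


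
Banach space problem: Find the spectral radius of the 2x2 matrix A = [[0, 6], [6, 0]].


For a 2x2 matrix, eigenvalues satisfy lambda^2 - (trace)*lambda + det = 0
trace = 0 + 0 = 0
det = 0*0 - 6*6 = -36
discriminant = 0^2 - 4*(-36) = 144
spectral radius = max |eigenvalue| = 6.0000

6.0000


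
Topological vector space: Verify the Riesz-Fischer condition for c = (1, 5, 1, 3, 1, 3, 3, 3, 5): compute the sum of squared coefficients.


sum |c_n|^2 = 1^2 + 5^2 + 1^2 + 3^2 + 1^2 + 3^2 + 3^2 + 3^2 + 5^2
= 1 + 25 + 1 + 9 + 1 + 9 + 9 + 9 + 25
= 89

89


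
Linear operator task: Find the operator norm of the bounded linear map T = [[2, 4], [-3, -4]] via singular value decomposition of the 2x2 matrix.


A^T A = [[13, 20], [20, 32]]
trace(A^T A) = 45, det(A^T A) = 16
discriminant = 45^2 - 4*16 = 1961
Largest eigenvalue of A^T A = (trace + sqrt(disc))/2 = 44.6416
||T|| = sqrt(44.6416) = 6.6814

6.6814


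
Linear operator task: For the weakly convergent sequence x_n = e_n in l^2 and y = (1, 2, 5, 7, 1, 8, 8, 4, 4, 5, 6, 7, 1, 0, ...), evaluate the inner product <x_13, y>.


x_13 = e_13 is the standard basis vector with 1 in position 13.
<x_13, y> = y_13 = 1
As n -> infinity, <x_n, y> -> 0, confirming weak convergence of (x_n) to 0.

1


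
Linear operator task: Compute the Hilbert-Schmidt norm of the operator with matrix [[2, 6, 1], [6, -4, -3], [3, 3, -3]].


The Hilbert-Schmidt norm is sqrt(sum of squares of all entries).
Sum of squares = 2^2 + 6^2 + 1^2 + 6^2 + (-4)^2 + (-3)^2 + 3^2 + 3^2 + (-3)^2
= 4 + 36 + 1 + 36 + 16 + 9 + 9 + 9 + 9 = 129
||T||_HS = sqrt(129) = 11.3578

11.3578


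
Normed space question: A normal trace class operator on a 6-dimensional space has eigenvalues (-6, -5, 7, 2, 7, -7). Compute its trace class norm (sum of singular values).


For a normal operator, singular values equal |eigenvalues|.
Trace norm = sum |lambda_i| = 6 + 5 + 7 + 2 + 7 + 7
= 34

34


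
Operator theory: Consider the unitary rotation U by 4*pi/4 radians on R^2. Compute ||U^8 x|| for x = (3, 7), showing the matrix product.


U is a rotation by theta = 4*pi/4
U^8 = rotation by 8*theta = 32*pi/4 = 0*pi/4 (mod 2*pi)
cos(0*pi/4) = 1.0000, sin(0*pi/4) = 0.0000
U^8 x = (1.0000 * 3 - 0.0000 * 7, 0.0000 * 3 + 1.0000 * 7)
= (3.0000, 7.0000)
||U^8 x|| = sqrt(3.0000^2 + 7.0000^2) = sqrt(58.0000) = 7.6158

7.6158


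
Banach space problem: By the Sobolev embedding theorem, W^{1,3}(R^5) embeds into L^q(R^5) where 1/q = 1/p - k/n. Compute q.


Using the Sobolev embedding formula: 1/q = 1/p - k/n
1/q = 1/3 - 1/5 = 2/15
q = 1/(2/15) = 15/2 = 7.5000

7.5000


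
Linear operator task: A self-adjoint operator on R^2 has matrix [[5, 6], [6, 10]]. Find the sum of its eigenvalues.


For a self-adjoint (symmetric) matrix, the eigenvalues are real.
The sum of eigenvalues equals the trace of the matrix.
trace = 5 + 10 = 15

15


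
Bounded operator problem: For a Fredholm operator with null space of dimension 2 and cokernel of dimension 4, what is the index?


The Fredholm index is defined as ind(T) = dim(ker T) - dim(coker T)
= 2 - 4
= -2

-2


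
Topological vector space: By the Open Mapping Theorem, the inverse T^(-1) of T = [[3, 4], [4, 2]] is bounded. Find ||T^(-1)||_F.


det(T) = 3*2 - 4*4 = -10
T^(-1) = (1/-10) * [[2, -4], [-4, 3]] = [[-0.2000, 0.4000], [0.4000, -0.3000]]
||T^(-1)||_F^2 = (-0.2000)^2 + 0.4000^2 + 0.4000^2 + (-0.3000)^2 = 0.4500
||T^(-1)||_F = sqrt(0.4500) = 0.6708

0.6708


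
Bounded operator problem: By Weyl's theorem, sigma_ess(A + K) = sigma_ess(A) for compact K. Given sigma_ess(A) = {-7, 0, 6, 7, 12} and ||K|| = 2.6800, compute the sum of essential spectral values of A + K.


By Weyl's theorem, the essential spectrum is invariant under compact perturbations.
sigma_ess(A + K) = sigma_ess(A) = {-7, 0, 6, 7, 12}
Sum = -7 + 0 + 6 + 7 + 12 = 18

18


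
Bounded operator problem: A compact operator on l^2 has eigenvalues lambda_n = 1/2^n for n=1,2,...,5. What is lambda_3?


The eigenvalue formula gives lambda_3 = 1/2^3
= 1/8
= 0.1250

0.1250


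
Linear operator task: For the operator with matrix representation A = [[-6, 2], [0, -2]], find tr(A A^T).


trace(A * A^T) = sum of squares of all entries
= (-6)^2 + 2^2 + 0^2 + (-2)^2
= 36 + 4 + 0 + 4
= 44

44


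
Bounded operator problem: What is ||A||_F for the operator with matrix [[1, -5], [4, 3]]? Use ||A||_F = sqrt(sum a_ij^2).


||A||_F^2 = sum a_ij^2
= 1^2 + (-5)^2 + 4^2 + 3^2
= 1 + 25 + 16 + 9 = 51
||A||_F = sqrt(51) = 7.1414

7.1414


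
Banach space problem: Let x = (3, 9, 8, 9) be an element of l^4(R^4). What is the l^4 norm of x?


The l^4 norm = (sum |x_i|^4)^(1/4)
Sum of 4th powers = 81 + 6561 + 4096 + 6561 = 17299
||x||_4 = (17299)^(1/4) = 11.4685

11.4685


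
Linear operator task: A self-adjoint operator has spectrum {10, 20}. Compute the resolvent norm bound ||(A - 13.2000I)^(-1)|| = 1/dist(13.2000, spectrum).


dist(13.2000, {10, 20}) = min(|13.2000 - 10|, |13.2000 - 20|)
= min(3.2000, 6.8000) = 3.2000
Resolvent bound = 1/3.2000 = 0.3125

0.3125


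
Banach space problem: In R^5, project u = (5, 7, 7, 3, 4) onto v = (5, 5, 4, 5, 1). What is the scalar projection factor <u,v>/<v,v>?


Computing <u,v> = 5*5 + 7*5 + 7*4 + 3*5 + 4*1 = 107
Computing <v,v> = 5^2 + 5^2 + 4^2 + 5^2 + 1^2 = 92
Projection coefficient = 107/92 = 1.1630

1.1630


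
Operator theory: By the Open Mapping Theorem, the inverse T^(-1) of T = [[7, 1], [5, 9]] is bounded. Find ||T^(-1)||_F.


det(T) = 7*9 - 1*5 = 58
T^(-1) = (1/58) * [[9, -1], [-5, 7]] = [[0.1552, -0.0172], [-0.0862, 0.1207]]
||T^(-1)||_F^2 = 0.1552^2 + (-0.0172)^2 + (-0.0862)^2 + 0.1207^2 = 0.0464
||T^(-1)||_F = sqrt(0.0464) = 0.2153

0.2153


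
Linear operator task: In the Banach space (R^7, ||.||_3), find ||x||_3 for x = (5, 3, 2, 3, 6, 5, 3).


The l^3 norm = (sum |x_i|^3)^(1/3)
Sum of 3th powers = 125 + 27 + 8 + 27 + 216 + 125 + 27 = 555
||x||_3 = (555)^(1/3) = 8.2180

8.2180


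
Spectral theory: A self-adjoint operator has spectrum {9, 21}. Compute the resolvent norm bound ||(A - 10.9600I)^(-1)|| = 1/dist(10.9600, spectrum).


dist(10.9600, {9, 21}) = min(|10.9600 - 9|, |10.9600 - 21|)
= min(1.9600, 10.0400) = 1.9600
Resolvent bound = 1/1.9600 = 0.5102

0.5102


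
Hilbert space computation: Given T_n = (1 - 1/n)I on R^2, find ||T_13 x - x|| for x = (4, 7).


T_13 x - x = (1 - 1/13)x - x = -x/13
||x|| = sqrt(65) = 8.0623
||T_13 x - x|| = ||x||/13 = 8.0623/13 = 0.6202

0.6202


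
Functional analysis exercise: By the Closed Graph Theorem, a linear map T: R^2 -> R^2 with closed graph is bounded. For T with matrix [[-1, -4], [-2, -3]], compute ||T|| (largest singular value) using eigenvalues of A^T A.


A^T A = [[5, 10], [10, 25]]
trace(A^T A) = 30, det(A^T A) = 25
discriminant = 30^2 - 4*25 = 800
Largest eigenvalue of A^T A = (trace + sqrt(disc))/2 = 29.1421
||T|| = sqrt(29.1421) = 5.3983

5.3983


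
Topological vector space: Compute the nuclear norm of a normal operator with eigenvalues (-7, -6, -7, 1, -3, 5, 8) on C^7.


For a normal operator, singular values equal |eigenvalues|.
Trace norm = sum |lambda_i| = 7 + 6 + 7 + 1 + 3 + 5 + 8
= 37

37


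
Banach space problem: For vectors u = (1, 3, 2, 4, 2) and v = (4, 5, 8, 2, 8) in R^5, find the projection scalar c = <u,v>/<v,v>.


Computing <u,v> = 1*4 + 3*5 + 2*8 + 4*2 + 2*8 = 59
Computing <v,v> = 4^2 + 5^2 + 8^2 + 2^2 + 8^2 = 173
Projection coefficient = 59/173 = 0.3410

0.3410


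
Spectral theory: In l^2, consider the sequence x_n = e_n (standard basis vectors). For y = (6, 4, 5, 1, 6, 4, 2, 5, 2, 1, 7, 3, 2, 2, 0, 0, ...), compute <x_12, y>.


x_12 = e_12 is the standard basis vector with 1 in position 12.
<x_12, y> = y_12 = 3
As n -> infinity, <x_n, y> -> 0, confirming weak convergence of (x_n) to 0.

3


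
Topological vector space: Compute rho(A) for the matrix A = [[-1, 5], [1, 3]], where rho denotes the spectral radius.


For a 2x2 matrix, eigenvalues satisfy lambda^2 - (trace)*lambda + det = 0
trace = -1 + 3 = 2
det = -1*3 - 5*1 = -8
discriminant = 2^2 - 4*(-8) = 36
spectral radius = max |eigenvalue| = 4.0000

4.0000


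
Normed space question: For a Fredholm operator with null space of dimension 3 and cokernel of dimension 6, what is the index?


The Fredholm index is defined as ind(T) = dim(ker T) - dim(coker T)
= 3 - 6
= -3

-3


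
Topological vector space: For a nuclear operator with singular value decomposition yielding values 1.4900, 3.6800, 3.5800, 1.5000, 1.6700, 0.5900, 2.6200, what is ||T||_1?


The nuclear norm is the sum of all singular values.
||T||_1 = 1.4900 + 3.6800 + 3.5800 + 1.5000 + 1.6700 + 0.5900 + 2.6200
= 15.1300

15.1300


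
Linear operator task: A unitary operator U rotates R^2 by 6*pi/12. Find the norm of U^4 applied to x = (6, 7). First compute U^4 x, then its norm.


U is a rotation by theta = 6*pi/12
U^4 = rotation by 4*theta = 24*pi/12 = 0*pi/12 (mod 2*pi)
cos(0*pi/12) = 1.0000, sin(0*pi/12) = 0.0000
U^4 x = (1.0000 * 6 - 0.0000 * 7, 0.0000 * 6 + 1.0000 * 7)
= (6.0000, 7.0000)
||U^4 x|| = sqrt(6.0000^2 + 7.0000^2) = sqrt(85.0000) = 9.2195

9.2195


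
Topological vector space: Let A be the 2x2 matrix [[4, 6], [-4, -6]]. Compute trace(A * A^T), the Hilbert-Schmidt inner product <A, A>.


trace(A * A^T) = sum of squares of all entries
= 4^2 + 6^2 + (-4)^2 + (-6)^2
= 16 + 36 + 16 + 36
= 104

104


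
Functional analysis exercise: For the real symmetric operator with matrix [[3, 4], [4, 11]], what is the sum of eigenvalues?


For a self-adjoint (symmetric) matrix, the eigenvalues are real.
The sum of eigenvalues equals the trace of the matrix.
trace = 3 + 11 = 14

14


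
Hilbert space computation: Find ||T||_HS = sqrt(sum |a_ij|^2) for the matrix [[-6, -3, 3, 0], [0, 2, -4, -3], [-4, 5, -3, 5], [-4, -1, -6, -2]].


The Hilbert-Schmidt norm is sqrt(sum of squares of all entries).
Sum of squares = (-6)^2 + (-3)^2 + 3^2 + 0^2 + 0^2 + 2^2 + (-4)^2 + (-3)^2 + (-4)^2 + 5^2 + (-3)^2 + 5^2 + (-4)^2 + (-1)^2 + (-6)^2 + (-2)^2
= 36 + 9 + 9 + 0 + 0 + 4 + 16 + 9 + 16 + 25 + 9 + 25 + 16 + 1 + 36 + 4 = 215
||T||_HS = sqrt(215) = 14.6629

14.6629


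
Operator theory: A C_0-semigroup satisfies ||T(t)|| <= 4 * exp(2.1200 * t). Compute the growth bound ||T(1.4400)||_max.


||T(1.4400)|| <= 4 * exp(2.1200 * 1.4400)
= 4 * exp(3.0528)
= 4 * 21.1746
= 84.6982

84.6982


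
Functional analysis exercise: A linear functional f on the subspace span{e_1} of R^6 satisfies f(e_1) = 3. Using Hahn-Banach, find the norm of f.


The norm of f is given by ||f|| = sup_{||x||=1} |f(x)|.
On span{e_1}, ||e_1|| = 1, so ||f|| = |f(e_1)| / ||e_1||
= |3| / 1 = 3.0000

3.0000


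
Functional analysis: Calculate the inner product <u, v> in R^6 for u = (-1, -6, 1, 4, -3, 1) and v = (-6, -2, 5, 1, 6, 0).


Computing the standard inner product <u, v> = sum u_i * v_i
= -1*-6 + -6*-2 + 1*5 + 4*1 + -3*6 + 1*0
= 6 + 12 + 5 + 4 + -18 + 0
= 9

9


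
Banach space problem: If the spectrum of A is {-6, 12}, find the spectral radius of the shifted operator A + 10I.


Spectrum of A + 10I = {4, 22}
Spectral radius = max |lambda| over the shifted spectrum
= max(4, 22) = 22

22


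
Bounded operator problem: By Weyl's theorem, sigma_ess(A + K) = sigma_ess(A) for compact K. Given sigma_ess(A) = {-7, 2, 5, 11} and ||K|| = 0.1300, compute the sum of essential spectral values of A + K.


By Weyl's theorem, the essential spectrum is invariant under compact perturbations.
sigma_ess(A + K) = sigma_ess(A) = {-7, 2, 5, 11}
Sum = -7 + 2 + 5 + 11 = 11

11


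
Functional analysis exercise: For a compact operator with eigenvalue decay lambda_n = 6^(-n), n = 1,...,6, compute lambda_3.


The eigenvalue formula gives lambda_3 = 1/6^3
= 1/216
= 0.0046

0.0046


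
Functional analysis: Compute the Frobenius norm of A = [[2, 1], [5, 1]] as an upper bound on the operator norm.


||A||_F^2 = sum a_ij^2
= 2^2 + 1^2 + 5^2 + 1^2
= 4 + 1 + 25 + 1 = 31
||A||_F = sqrt(31) = 5.5678

5.5678


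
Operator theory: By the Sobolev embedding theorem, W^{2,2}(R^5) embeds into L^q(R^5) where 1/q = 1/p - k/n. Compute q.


Using the Sobolev embedding formula: 1/q = 1/p - k/n
1/q = 1/2 - 2/5 = 1/10
q = 1/(1/10) = 10

10.0000


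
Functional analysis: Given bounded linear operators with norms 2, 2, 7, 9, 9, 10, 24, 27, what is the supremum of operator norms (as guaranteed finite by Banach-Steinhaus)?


By the Uniform Boundedness Principle, the supremum of norms is finite.
sup_k ||T_k|| = max(2, 2, 7, 9, 9, 10, 24, 27) = 27

27


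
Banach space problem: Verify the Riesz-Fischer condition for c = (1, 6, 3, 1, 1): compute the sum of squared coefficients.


sum |c_n|^2 = 1^2 + 6^2 + 3^2 + 1^2 + 1^2
= 1 + 36 + 9 + 1 + 1
= 48

48


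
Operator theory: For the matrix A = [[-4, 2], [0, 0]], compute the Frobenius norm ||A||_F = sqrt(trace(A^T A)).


||A||_F^2 = sum a_ij^2
= (-4)^2 + 2^2 + 0^2 + 0^2
= 16 + 4 + 0 + 0 = 20
||A||_F = sqrt(20) = 4.4721

4.4721


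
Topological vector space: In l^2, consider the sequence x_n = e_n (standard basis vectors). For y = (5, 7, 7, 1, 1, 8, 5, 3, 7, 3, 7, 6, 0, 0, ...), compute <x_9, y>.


x_9 = e_9 is the standard basis vector with 1 in position 9.
<x_9, y> = y_9 = 7
As n -> infinity, <x_n, y> -> 0, confirming weak convergence of (x_n) to 0.

7


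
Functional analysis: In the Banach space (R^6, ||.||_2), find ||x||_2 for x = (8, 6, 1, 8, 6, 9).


The l^2 norm = (sum |x_i|^2)^(1/2)
Sum of 2th powers = 64 + 36 + 1 + 64 + 36 + 81 = 282
||x||_2 = (282)^(1/2) = 16.7929

16.7929


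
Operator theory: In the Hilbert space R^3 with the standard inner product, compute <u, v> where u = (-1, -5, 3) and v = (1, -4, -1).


Computing the standard inner product <u, v> = sum u_i * v_i
= -1*1 + -5*-4 + 3*-1
= -1 + 20 + -3
= 16

16


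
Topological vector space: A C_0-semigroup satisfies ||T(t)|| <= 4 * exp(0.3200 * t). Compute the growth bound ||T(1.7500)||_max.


||T(1.7500)|| <= 4 * exp(0.3200 * 1.7500)
= 4 * exp(0.5600)
= 4 * 1.7507
= 7.0027

7.0027


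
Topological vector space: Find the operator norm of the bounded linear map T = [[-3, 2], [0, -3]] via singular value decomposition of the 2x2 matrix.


A^T A = [[9, -6], [-6, 13]]
trace(A^T A) = 22, det(A^T A) = 81
discriminant = 22^2 - 4*81 = 160
Largest eigenvalue of A^T A = (trace + sqrt(disc))/2 = 17.3246
||T|| = sqrt(17.3246) = 4.1623

4.1623


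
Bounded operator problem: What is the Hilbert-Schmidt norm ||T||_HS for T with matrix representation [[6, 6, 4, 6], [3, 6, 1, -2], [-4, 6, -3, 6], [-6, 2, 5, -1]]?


The Hilbert-Schmidt norm is sqrt(sum of squares of all entries).
Sum of squares = 6^2 + 6^2 + 4^2 + 6^2 + 3^2 + 6^2 + 1^2 + (-2)^2 + (-4)^2 + 6^2 + (-3)^2 + 6^2 + (-6)^2 + 2^2 + 5^2 + (-1)^2
= 36 + 36 + 16 + 36 + 9 + 36 + 1 + 4 + 16 + 36 + 9 + 36 + 36 + 4 + 25 + 1 = 337
||T||_HS = sqrt(337) = 18.3576

18.3576


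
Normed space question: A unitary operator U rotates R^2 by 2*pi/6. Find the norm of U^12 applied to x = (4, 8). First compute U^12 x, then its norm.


U is a rotation by theta = 2*pi/6
U^12 = rotation by 12*theta = 24*pi/6 = 0*pi/6 (mod 2*pi)
cos(0*pi/6) = 1.0000, sin(0*pi/6) = 0.0000
U^12 x = (1.0000 * 4 - 0.0000 * 8, 0.0000 * 4 + 1.0000 * 8)
= (4.0000, 8.0000)
||U^12 x|| = sqrt(4.0000^2 + 8.0000^2) = sqrt(80.0000) = 8.9443

8.9443


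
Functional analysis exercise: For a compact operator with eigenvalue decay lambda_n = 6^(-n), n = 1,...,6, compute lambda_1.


The eigenvalue formula gives lambda_1 = 1/6^1
= 1/6
= 0.1667

0.1667


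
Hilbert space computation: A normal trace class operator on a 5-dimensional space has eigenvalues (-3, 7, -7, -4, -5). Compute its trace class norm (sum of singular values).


For a normal operator, singular values equal |eigenvalues|.
Trace norm = sum |lambda_i| = 3 + 7 + 7 + 4 + 5
= 26

26


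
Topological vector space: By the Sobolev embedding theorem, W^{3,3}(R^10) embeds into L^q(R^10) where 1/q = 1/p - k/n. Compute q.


Using the Sobolev embedding formula: 1/q = 1/p - k/n
1/q = 1/3 - 3/10 = 1/30
q = 1/(1/30) = 30

30.0000


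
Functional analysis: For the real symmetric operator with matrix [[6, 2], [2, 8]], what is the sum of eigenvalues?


For a self-adjoint (symmetric) matrix, the eigenvalues are real.
The sum of eigenvalues equals the trace of the matrix.
trace = 6 + 8 = 14

14


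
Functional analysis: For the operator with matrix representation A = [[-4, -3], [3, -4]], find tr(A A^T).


trace(A * A^T) = sum of squares of all entries
= (-4)^2 + (-3)^2 + 3^2 + (-4)^2
= 16 + 9 + 9 + 16
= 50

50


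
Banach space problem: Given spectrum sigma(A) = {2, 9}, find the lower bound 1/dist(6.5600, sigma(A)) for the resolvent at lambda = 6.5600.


dist(6.5600, {2, 9}) = min(|6.5600 - 2|, |6.5600 - 9|)
= min(4.5600, 2.4400) = 2.4400
Resolvent bound = 1/2.4400 = 0.4098

0.4098


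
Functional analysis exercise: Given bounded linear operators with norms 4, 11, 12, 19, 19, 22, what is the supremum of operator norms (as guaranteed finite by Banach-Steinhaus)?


By the Uniform Boundedness Principle, the supremum of norms is finite.
sup_k ||T_k|| = max(4, 11, 12, 19, 19, 22) = 22

22


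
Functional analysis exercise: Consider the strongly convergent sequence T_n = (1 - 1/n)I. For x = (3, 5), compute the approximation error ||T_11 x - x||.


T_11 x - x = (1 - 1/11)x - x = -x/11
||x|| = sqrt(34) = 5.8310
||T_11 x - x|| = ||x||/11 = 5.8310/11 = 0.5301

0.5301


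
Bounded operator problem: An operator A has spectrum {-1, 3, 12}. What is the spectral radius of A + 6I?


Spectrum of A + 6I = {5, 9, 18}
Spectral radius = max |lambda| over the shifted spectrum
= max(5, 9, 18) = 18

18


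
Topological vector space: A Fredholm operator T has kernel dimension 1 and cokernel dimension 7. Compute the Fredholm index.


The Fredholm index is defined as ind(T) = dim(ker T) - dim(coker T)
= 1 - 7
= -6

-6


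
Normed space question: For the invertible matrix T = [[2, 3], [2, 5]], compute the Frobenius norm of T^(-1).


det(T) = 2*5 - 3*2 = 4
T^(-1) = (1/4) * [[5, -3], [-2, 2]] = [[1.2500, -0.7500], [-0.5000, 0.5000]]
||T^(-1)||_F^2 = 1.2500^2 + (-0.7500)^2 + (-0.5000)^2 + 0.5000^2 = 2.6250
||T^(-1)||_F = sqrt(2.6250) = 1.6202

1.6202


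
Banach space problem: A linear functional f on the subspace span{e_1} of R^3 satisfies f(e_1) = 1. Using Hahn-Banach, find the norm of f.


The norm of f is given by ||f|| = sup_{||x||=1} |f(x)|.
On span{e_1}, ||e_1|| = 1, so ||f|| = |f(e_1)| / ||e_1||
= |1| / 1 = 1.0000

1.0000


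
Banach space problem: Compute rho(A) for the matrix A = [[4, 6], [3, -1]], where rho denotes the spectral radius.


For a 2x2 matrix, eigenvalues satisfy lambda^2 - (trace)*lambda + det = 0
trace = 4 + -1 = 3
det = 4*-1 - 6*3 = -22
discriminant = 3^2 - 4*(-22) = 97
spectral radius = max |eigenvalue| = 6.4244

6.4244


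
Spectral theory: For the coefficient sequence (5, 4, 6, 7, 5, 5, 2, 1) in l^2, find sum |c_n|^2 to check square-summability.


sum |c_n|^2 = 5^2 + 4^2 + 6^2 + 7^2 + 5^2 + 5^2 + 2^2 + 1^2
= 25 + 16 + 36 + 49 + 25 + 25 + 4 + 1
= 181

181


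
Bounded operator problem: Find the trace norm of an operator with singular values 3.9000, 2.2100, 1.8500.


The nuclear norm is the sum of all singular values.
||T||_1 = 3.9000 + 2.2100 + 1.8500
= 7.9600

7.9600


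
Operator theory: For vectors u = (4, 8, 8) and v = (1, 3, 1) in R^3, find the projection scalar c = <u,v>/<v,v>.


Computing <u,v> = 4*1 + 8*3 + 8*1 = 36
Computing <v,v> = 1^2 + 3^2 + 1^2 = 11
Projection coefficient = 36/11 = 3.2727

3.2727


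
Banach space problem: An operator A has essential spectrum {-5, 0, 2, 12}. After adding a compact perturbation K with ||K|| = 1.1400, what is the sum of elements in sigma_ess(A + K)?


By Weyl's theorem, the essential spectrum is invariant under compact perturbations.
sigma_ess(A + K) = sigma_ess(A) = {-5, 0, 2, 12}
Sum = -5 + 0 + 2 + 12 = 9

9


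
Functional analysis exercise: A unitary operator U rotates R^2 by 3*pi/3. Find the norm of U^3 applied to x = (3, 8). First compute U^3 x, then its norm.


U is a rotation by theta = 3*pi/3
U^3 = rotation by 3*theta = 9*pi/3 = 3*pi/3 (mod 2*pi)
cos(3*pi/3) = -1.0000, sin(3*pi/3) = 0.0000
U^3 x = (-1.0000 * 3 - 0.0000 * 8, 0.0000 * 3 + -1.0000 * 8)
= (-3.0000, -8.0000)
||U^3 x|| = sqrt((-3.0000)^2 + (-8.0000)^2) = sqrt(73.0000) = 8.5440

8.5440


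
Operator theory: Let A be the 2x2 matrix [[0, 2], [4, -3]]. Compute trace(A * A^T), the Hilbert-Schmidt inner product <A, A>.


trace(A * A^T) = sum of squares of all entries
= 0^2 + 2^2 + 4^2 + (-3)^2
= 0 + 4 + 16 + 9
= 29

29


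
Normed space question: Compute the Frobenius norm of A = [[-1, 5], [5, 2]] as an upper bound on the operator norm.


||A||_F^2 = sum a_ij^2
= (-1)^2 + 5^2 + 5^2 + 2^2
= 1 + 25 + 25 + 4 = 55
||A||_F = sqrt(55) = 7.4162

7.4162
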